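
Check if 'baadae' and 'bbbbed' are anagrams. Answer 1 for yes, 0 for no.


Sort characters of 'baadae': 'aaabde'
Sort characters of 'bbbbed': 'bbbbde'
Sorted forms differ -> they are NOT anagrams
Result: 0

0


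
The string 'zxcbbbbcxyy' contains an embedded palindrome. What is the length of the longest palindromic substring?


Scanning 'zxcbbbbcxyy' for palindromic substrings.
Substring at positions 1-8: 'xcbbbbcx'.
Check: reverse('xcbbbbcx') = 'xcbbbbcx' -> palindrome confirmed.
Neighbouring characters ('z' / 'y') break symmetry, so it cannot extend further.
No longer palindromic substring exists; longest length = 8

8


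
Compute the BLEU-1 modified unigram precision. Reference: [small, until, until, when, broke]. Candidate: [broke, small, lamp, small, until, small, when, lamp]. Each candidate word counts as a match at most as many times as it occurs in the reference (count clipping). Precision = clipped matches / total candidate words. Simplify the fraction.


Reference word counts: {'broke': 1, 'small': 1, 'until': 2, 'when': 1}
Checking each candidate word (with clipping):
  'broke' -> in reference (ref count 1, used 1/1) -> match (matches: 1)
  'small' -> in reference (ref count 1, used 1/1) -> match (matches: 2)
  'lamp' -> not in reference -> no match (matches: 2)
  'small' -> ref count 1 already used up (1/1) -> clipped, no match (matches: 2)
  'until' -> in reference (ref count 2, used 1/2) -> match (matches: 3)
  'small' -> ref count 1 already used up (1/1) -> clipped, no match (matches: 3)
  'when' -> in reference (ref count 1, used 1/1) -> match (matches: 4)
  'lamp' -> not in reference -> no match (matches: 4)
Clipped matches: 4, Candidate length: 8
Precision = 4/8 = 1/2

1/2


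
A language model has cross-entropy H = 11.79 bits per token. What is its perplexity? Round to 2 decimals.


Perplexity formula: PP = 2^H
H = 11.79
PP = 2^11.79
Decompose: 2^11.79 = 2^11 * 2^0.79
2^11 = 2048, 2^0.79 ~ 1.7290745
PP ~ 2048 * 1.7290745 = 3541.1445760
Rounded to 2 decimals: 3541.14

3541.14


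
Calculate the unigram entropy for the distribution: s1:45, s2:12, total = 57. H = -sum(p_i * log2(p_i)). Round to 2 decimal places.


Computing entropy H = -sum(p_i * log2(p_i)):
  s1: p = 45/57 = 0.7895, -p*log2(p) = 0.2692
  s2: p = 12/57 = 0.2105, -p*log2(p) = 0.4732
H = sum of terms = 0.7424
Rounded to 2 decimals: 0.74

0.74


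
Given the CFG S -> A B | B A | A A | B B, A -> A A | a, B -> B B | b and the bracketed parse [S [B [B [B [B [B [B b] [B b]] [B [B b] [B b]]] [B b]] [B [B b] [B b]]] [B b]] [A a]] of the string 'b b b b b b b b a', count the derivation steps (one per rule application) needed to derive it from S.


Every bracketed nonterminal node [X ...] in the tree is produced by exactly one rule application.
Reading the tree off as a leftmost derivation:
  Step 1: S  =>  B A   (applied S -> B A)
  Step 2: B A  =>  B B A   (applied B -> B B)
  Step 3: B B A  =>  B B B A   (applied B -> B B)
  Step 4: B B B A  =>  B B B B A   (applied B -> B B)
  Step 5: B B B B A  =>  B B B B B A   (applied B -> B B)
  Step 6: B B B B B A  =>  B B B B B B A   (applied B -> B B)
  Step 7: B B B B B B A  =>  b B B B B B A   (applied B -> b)
  Step 8: b B B B B B A  =>  b b B B B B A   (applied B -> b)
  Step 9: b b B B B B A  =>  b b B B B B B A   (applied B -> B B)
  Step 10: b b B B B B B A  =>  b b b B B B B A   (applied B -> b)
  Step 11: b b b B B B B A  =>  b b b b B B B A   (applied B -> b)
  Step 12: b b b b B B B A  =>  b b b b b B B A   (applied B -> b)
  Step 13: b b b b b B B A  =>  b b b b b B B B A   (applied B -> B B)
  Step 14: b b b b b B B B A  =>  b b b b b b B B A   (applied B -> b)
  Step 15: b b b b b b B B A  =>  b b b b b b b B A   (applied B -> b)
  Step 16: b b b b b b b B A  =>  b b b b b b b b A   (applied B -> b)
  Step 17: b b b b b b b b A  =>  b b b b b b b b a   (applied A -> a)
Final yield: b b b b b b b b a
Total rewrite steps: 17

17


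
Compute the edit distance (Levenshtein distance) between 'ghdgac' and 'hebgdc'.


Building DP table for s1='ghdgac' (len 6) and s2='hebgdc' (len 6):
       h  e  b  g  d  c
    0  1  2  3  4  5  6
  g 1  1  2  3  3  4  5
  h 2  1  2  3  4  4  5
  d 3  2  2  3  4  4  5
  g 4  3  3  3  3  4  5
  a 5  4  4  4  4  4  5
  c 6  5  5  5  5  5  4
Edit distance = dp[6][6] = 4

4


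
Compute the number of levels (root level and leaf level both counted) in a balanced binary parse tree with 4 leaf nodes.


In a balanced binary tree with n leaves the deepest leaf is ceil(log2(n)) edges below the root,
so counting node levels inclusive of root and leaves gives ceil(log2(n)) + 1 levels.
log2(4) = 2.0000
ceil(2.0000) = 2
levels = 2 + 1 = 3

3


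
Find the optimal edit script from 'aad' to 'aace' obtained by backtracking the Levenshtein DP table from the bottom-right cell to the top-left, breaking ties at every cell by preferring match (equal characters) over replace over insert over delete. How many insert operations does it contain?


Edit distance = 2. Backtracking from cell (3, 4) with preference match > replace > insert > delete,
then listing the resulting alignment 'aad' -> 'aace' left to right:
  Step 1: keep 'a'
  Step 2: keep 'a'
  Step 3: insert 'c' [insertion #1]
  Step 4: replace d->e
Total insertions: 1

1


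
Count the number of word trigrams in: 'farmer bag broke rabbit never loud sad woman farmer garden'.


Word trigrams from [10] words:
  Trigram 1: (farmer bag broke)
  Trigram 2: (bag broke rabbit)
  Trigram 3: (broke rabbit never)
  Trigram 4: (rabbit never loud)
  Trigram 5: (never loud sad)
  Trigram 6: (loud sad woman)
  Trigram 7: (sad woman farmer)
  Trigram 8: (woman farmer garden)
Total word trigrams: 10 - 2 = 8

8


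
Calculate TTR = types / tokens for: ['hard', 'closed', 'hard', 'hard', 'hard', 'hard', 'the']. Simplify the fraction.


Tokens: 7
Unique types: ('closed', 'hard', 'the') = 3
TTR = 3/7
Already in lowest terms.

3/7


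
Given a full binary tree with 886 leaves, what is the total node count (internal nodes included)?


Leaf nodes (terminals): 886
Internal nodes = n - 1 = 886 - 1 = 885
Total = leaves + internal = 886 + 885 = 1771

1771


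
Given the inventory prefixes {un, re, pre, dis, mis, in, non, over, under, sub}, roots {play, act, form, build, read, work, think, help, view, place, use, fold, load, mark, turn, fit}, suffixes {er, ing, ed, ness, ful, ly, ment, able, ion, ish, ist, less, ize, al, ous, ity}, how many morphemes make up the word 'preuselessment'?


Segmenting 'preuselessment' against the inventory:
  'pre' -> prefix (morpheme 1)
  'use' -> root (morpheme 2)
  'less' -> suffix (morpheme 3)
  'ment' -> suffix (morpheme 4)
Total morphemes: 4

4


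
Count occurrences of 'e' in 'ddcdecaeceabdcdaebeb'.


Scanning 'ddcdecaeceabdcdaebeb' for 'e':
  Position 4: 'e' -> MATCH (count: 1)
  Position 7: 'e' -> MATCH (count: 2)
  Position 9: 'e' -> MATCH (count: 3)
  Position 16: 'e' -> MATCH (count: 4)
  Position 18: 'e' -> MATCH (count: 5)
Total occurrences of 'e': 5

5


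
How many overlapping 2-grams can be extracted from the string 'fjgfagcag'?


String 'fjgfagcag' has length L = 9.
Number of overlapping n-grams = L - n + 1
Substituting: 9 - 2 + 1 = 8

8


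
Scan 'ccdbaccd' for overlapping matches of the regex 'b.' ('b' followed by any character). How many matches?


Pattern: b. means 'b' followed by any character.
Scanning 'ccdbaccd' position-by-position:
  Pos 0: window 'cc' -> no
  Pos 1: window 'cd' -> no
  Pos 2: window 'db' -> no
  Pos 3: window 'ba' -> MATCH
  Pos 4: window 'ac' -> no
  Pos 5: window 'cc' -> no
  Pos 6: window 'cd' -> no
  Pos 7: window 'd' -> no
Total matches: 1

1


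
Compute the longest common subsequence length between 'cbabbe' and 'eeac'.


DP table for LCS of 'cbabbe' and 'eeac':
       e  e  a  c
    0  0  0  0  0
  c 0  0  0  0  1
  b 0  0  0  0  1
  a 0  0  0  1  1
  b 0  0  0  1  1
  b 0  0  0  1  1
  e 0  1  1  1  1
LCS: 'c'
LCS length = 1

1


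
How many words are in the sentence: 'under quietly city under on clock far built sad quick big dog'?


Counting words by splitting on spaces:
  Word 1: 'under'
  Word 2: 'quietly'
  Word 3: 'city'
  Word 4: 'under'
  Word 5: 'on'
  Word 6: 'clock'
  Word 7: 'far'
  Word 8: 'built'
  Word 9: 'sad'
  Word 10: 'quick'
  Word 11: 'big'
  Word 12: 'dog'
Total words: 12

12


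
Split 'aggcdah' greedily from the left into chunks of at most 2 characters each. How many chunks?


'aggcdah' has 7 characters.
Chunking with max size 2:
  Chunk 1: 'ag' (positions 0-1)
  Chunk 2: 'gc' (positions 2-3)
  Chunk 3: 'da' (positions 4-5)
  Chunk 4: 'h' (positions 6-6)
Total chunks: ceil(7 / 2) = 4

4


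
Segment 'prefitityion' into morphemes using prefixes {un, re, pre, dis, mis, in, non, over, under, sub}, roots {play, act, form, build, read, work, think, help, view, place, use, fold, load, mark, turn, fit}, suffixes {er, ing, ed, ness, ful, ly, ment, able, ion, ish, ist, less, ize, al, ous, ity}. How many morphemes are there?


Segmenting 'prefitityion' against the inventory:
  'pre' -> prefix (morpheme 1)
  'fit' -> root (morpheme 2)
  'ity' -> suffix (morpheme 3)
  'ion' -> suffix (morpheme 4)
Total morphemes: 4

4


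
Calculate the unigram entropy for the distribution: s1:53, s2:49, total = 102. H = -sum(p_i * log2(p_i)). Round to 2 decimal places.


Computing entropy H = -sum(p_i * log2(p_i)):
  s1: p = 53/102 = 0.5196, -p*log2(p) = 0.4908
  s2: p = 49/102 = 0.4804, -p*log2(p) = 0.5081
H = sum of terms = 0.9989
Rounded to 2 decimals: 1.00

1.00


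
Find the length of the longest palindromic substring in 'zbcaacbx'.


Scanning 'zbcaacbx' for palindromic substrings.
Substring at positions 1-6: 'bcaacb'.
Check: reverse('bcaacb') = 'bcaacb' -> palindrome confirmed.
Neighbouring characters ('z' / 'x') break symmetry, so it cannot extend further.
No longer palindromic substring exists; longest length = 6

6


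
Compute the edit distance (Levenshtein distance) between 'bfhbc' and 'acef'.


Building DP table for s1='bfhbc' (len 5) and s2='acef' (len 4):
       a  c  e  f
    0  1  2  3  4
  b 1  1  2  3  4
  f 2  2  2  3  3
  h 3  3  3  3  4
  b 4  4  4  4  4
  c 5  5  4  5  5
Edit distance = dp[5][4] = 5

5


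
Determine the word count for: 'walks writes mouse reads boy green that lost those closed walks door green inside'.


Counting words by splitting on spaces:
  Word 1: 'walks'
  Word 2: 'writes'
  Word 3: 'mouse'
  Word 4: 'reads'
  Word 5: 'boy'
  Word 6: 'green'
  Word 7: 'that'
  Word 8: 'lost'
  Word 9: 'those'
  Word 10: 'closed'
  Word 11: 'walks'
  Word 12: 'door'
  Word 13: 'green'
  Word 14: 'inside'
Total words: 14

14


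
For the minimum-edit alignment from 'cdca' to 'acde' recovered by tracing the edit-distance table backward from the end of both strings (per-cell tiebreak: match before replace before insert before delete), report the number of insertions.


Edit distance = 3. Backtracking from cell (4, 4) with preference match > replace > insert > delete,
then listing the resulting alignment 'cdca' -> 'acde' left to right:
  Step 1: insert 'a' [insertion #1]
  Step 2: keep 'c'
  Step 3: keep 'd'
  Step 4: delete 'c'
  Step 5: replace a->e
Total insertions: 1

1


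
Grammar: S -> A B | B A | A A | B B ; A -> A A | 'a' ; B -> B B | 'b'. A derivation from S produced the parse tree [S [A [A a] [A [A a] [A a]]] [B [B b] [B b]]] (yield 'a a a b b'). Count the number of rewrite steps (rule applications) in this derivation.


Every bracketed nonterminal node [X ...] in the tree is produced by exactly one rule application.
Reading the tree off as a leftmost derivation:
  Step 1: S  =>  A B   (applied S -> A B)
  Step 2: A B  =>  A A B   (applied A -> A A)
  Step 3: A A B  =>  a A B   (applied A -> a)
  Step 4: a A B  =>  a A A B   (applied A -> A A)
  Step 5: a A A B  =>  a a A B   (applied A -> a)
  Step 6: a a A B  =>  a a a B   (applied A -> a)
  Step 7: a a a B  =>  a a a B B   (applied B -> B B)
  Step 8: a a a B B  =>  a a a b B   (applied B -> b)
  Step 9: a a a b B  =>  a a a b b   (applied B -> b)
Final yield: a a a b b
Total rewrite steps: 9

9


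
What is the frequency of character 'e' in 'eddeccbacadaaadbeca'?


Scanning 'eddeccbacadaaadbeca' for 'e':
  Position 0: 'e' -> MATCH (count: 1)
  Position 3: 'e' -> MATCH (count: 2)
  Position 16: 'e' -> MATCH (count: 3)
Total occurrences of 'e': 3

3


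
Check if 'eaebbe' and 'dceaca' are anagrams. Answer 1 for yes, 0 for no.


Sort characters of 'eaebbe': 'abbeee'
Sort characters of 'dceaca': 'aaccde'
Sorted forms differ -> they are NOT anagrams
Result: 0

0


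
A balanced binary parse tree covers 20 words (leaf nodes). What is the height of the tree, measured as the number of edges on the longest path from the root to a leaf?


In a balanced binary tree with n leaves the deepest leaf is ceil(log2(n)) edges below the root.
log2(20) = 4.3219
ceil(4.3219) = 5
height (edges) = 5

5


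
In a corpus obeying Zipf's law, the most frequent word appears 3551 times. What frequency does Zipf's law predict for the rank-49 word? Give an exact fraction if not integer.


Zipf's law: freq(rank) = f1 / rank
f1 = 3551, rank = 49
freq = 3551 / 49
GCD(3551, 49) = 1
Simplified: 3551/49

3551/49


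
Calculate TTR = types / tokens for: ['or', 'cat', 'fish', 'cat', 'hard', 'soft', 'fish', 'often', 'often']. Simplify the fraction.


Tokens: 9
Unique types: ('cat', 'fish', 'hard', 'often', 'or', 'soft') = 6
TTR = 6/9
Simplify: divide both by 3 -> 2/3
TTR = 2/3

2/3


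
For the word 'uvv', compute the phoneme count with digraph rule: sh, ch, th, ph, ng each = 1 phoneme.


Parsing 'uvv' greedily, digraphs first:
  'u' -> vowel phoneme (phonemes so far: 1)
  'v' -> consonant phoneme (phonemes so far: 2)
  'v' -> consonant phoneme (phonemes so far: 3)
Total phonemes: 3

3


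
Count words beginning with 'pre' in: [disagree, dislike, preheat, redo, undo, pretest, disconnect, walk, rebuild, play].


Checking each word for prefix 'pre':
  'disagree' -> no (count: 0)
  'dislike' -> no (count: 0)
  'preheat' -> YES, starts with 'pre' (count: 1)
  'redo' -> no (count: 1)
  'undo' -> no (count: 1)
  'pretest' -> YES, starts with 'pre' (count: 2)
  'disconnect' -> no (count: 2)
  'walk' -> no (count: 2)
  'rebuild' -> no (count: 2)
  'play' -> no (count: 2)
Total with prefix 'pre': 2

2


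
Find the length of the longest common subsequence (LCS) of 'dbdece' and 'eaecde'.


DP table for LCS of 'dbdece' and 'eaecde':
       e  a  e  c  d  e
    0  0  0  0  0  0  0
  d 0  0  0  0  0  1  1
  b 0  0  0  0  0  1  1
  d 0  0  0  0  0  1  1
  e 0  1  1  1  1  1  2
  c 0  1  1  1  2  2  2
  e 0  1  1  2  2  2  3
LCS: 'ece'
LCS length = 3

3


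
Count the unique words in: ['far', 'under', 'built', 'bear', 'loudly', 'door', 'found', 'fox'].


Listing all tokens and tracking unique types:
  Token 1: 'far' -> NEW (unique so far: 1)
  Token 2: 'under' -> NEW (unique so far: 2)
  Token 3: 'built' -> NEW (unique so far: 3)
  Token 4: 'bear' -> NEW (unique so far: 4)
  Token 5: 'loudly' -> NEW (unique so far: 5)
  Token 6: 'door' -> NEW (unique so far: 6)
  Token 7: 'found' -> NEW (unique so far: 7)
  Token 8: 'fox' -> NEW (unique so far: 8)
Unique types: ('bear', 'built', 'door', 'far', 'found', 'fox', 'loudly', 'under')
Vocabulary size: 8

8


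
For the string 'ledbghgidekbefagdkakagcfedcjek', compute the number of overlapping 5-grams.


String 'ledbghgidekbefagdkakagcfedcjek' has length L = 30.
Number of overlapping n-grams = L - n + 1
Substituting: 30 - 5 + 1 = 26

26


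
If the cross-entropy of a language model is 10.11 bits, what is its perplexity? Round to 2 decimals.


Perplexity formula: PP = 2^H
H = 10.11
PP = 2^10.11
Decompose: 2^10.11 = 2^10 * 2^0.11
2^10 = 1024, 2^0.11 ~ 1.0792282
PP ~ 1024 * 1.0792282 = 1105.1296768
Rounded to 2 decimals: 1105.13

1105.13


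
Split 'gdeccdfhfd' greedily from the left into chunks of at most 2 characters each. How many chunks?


'gdeccdfhfd' has 10 characters.
Chunking with max size 2:
  Chunk 1: 'gd' (positions 0-1)
  Chunk 2: 'ec' (positions 2-3)
  Chunk 3: 'cd' (positions 4-5)
  Chunk 4: 'fh' (positions 6-7)
  Chunk 5: 'fd' (positions 8-9)
Total chunks: ceil(10 / 2) = 5

5


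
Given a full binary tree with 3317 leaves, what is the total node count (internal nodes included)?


Leaf nodes (terminals): 3317
Internal nodes = n - 1 = 3317 - 1 = 3316
Total = leaves + internal = 3317 + 3316 = 6633

6633


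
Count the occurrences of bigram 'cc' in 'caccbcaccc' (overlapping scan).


Scanning 'caccbcaccc' for bigram 'cc':
  Position 0: 'ca' -> no
  Position 1: 'ac' -> no
  Position 2: 'cc' -> MATCH
  Position 3: 'cb' -> no
  Position 4: 'bc' -> no
  Position 5: 'ca' -> no
  Position 6: 'ac' -> no
  Position 7: 'cc' -> MATCH
  Position 8: 'cc' -> MATCH
Total matches: 3

3


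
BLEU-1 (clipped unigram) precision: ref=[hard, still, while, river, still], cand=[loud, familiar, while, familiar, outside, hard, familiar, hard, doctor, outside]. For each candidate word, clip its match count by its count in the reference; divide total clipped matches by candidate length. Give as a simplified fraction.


Reference word counts: {'hard': 1, 'river': 1, 'still': 2, 'while': 1}
Checking each candidate word (with clipping):
  'loud' -> not in reference -> no match (matches: 0)
  'familiar' -> not in reference -> no match (matches: 0)
  'while' -> in reference (ref count 1, used 1/1) -> match (matches: 1)
  'familiar' -> not in reference -> no match (matches: 1)
  'outside' -> not in reference -> no match (matches: 1)
  'hard' -> in reference (ref count 1, used 1/1) -> match (matches: 2)
  'familiar' -> not in reference -> no match (matches: 2)
  'hard' -> ref count 1 already used up (1/1) -> clipped, no match (matches: 2)
  'doctor' -> not in reference -> no match (matches: 2)
  'outside' -> not in reference -> no match (matches: 2)
Clipped matches: 2, Candidate length: 10
Precision = 2/10 = 1/5

1/5


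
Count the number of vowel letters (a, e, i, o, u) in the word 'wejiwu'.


Scanning each character of 'wejiwu':
  Position 1: 'w' -> consonant (running count: 0)
  Position 2: 'e' -> vowel (running count: 1)
  Position 3: 'j' -> consonant (running count: 1)
  Position 4: 'i' -> vowel (running count: 2)
  Position 5: 'w' -> consonant (running count: 2)
  Position 6: 'u' -> vowel (running count: 3)
Total vowels: 3

3


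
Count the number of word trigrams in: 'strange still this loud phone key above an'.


Word trigrams from [8] words:
  Trigram 1: (strange still this)
  Trigram 2: (still this loud)
  Trigram 3: (this loud phone)
  Trigram 4: (loud phone key)
  Trigram 5: (phone key above)
  Trigram 6: (key above an)
Total word trigrams: 8 - 2 = 6

6


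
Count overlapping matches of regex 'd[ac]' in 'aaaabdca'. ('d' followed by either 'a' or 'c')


Pattern: d[ac] means 'd' followed by either 'a' or 'c'.
Scanning 'aaaabdca' position-by-position:
  Pos 0: window 'aa' -> no
  Pos 1: window 'aa' -> no
  Pos 2: window 'aa' -> no
  Pos 3: window 'ab' -> no
  Pos 4: window 'bd' -> no
  Pos 5: window 'dc' -> MATCH
  Pos 6: window 'ca' -> no
  Pos 7: window 'a' -> no
Total matches: 1

1


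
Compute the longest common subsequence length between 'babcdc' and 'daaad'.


DP table for LCS of 'babcdc' and 'daaad':
       d  a  a  a  d
    0  0  0  0  0  0
  b 0  0  0  0  0  0
  a 0  0  1  1  1  1
  b 0  0  1  1  1  1
  c 0  0  1  1  1  1
  d 0  1  1  1  1  2
  c 0  1  1  1  1  2
LCS: 'ad'
LCS length = 2

2


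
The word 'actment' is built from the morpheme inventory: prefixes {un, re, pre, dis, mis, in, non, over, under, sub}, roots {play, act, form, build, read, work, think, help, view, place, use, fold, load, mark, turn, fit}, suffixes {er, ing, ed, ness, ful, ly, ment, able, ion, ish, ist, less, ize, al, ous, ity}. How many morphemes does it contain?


Segmenting 'actment' against the inventory:
  'act' -> root (morpheme 1)
  'ment' -> suffix (morpheme 2)
Total morphemes: 2

2


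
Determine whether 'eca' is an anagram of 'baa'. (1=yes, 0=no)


Sort characters of 'eca': 'ace'
Sort characters of 'baa': 'aab'
Sorted forms differ -> they are NOT anagrams
Result: 0

0


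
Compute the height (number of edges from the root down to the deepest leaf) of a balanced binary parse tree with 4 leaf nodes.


In a balanced binary tree with n leaves the deepest leaf is ceil(log2(n)) edges below the root.
log2(4) = 2.0000
ceil(2.0000) = 2
height (edges) = 2

2


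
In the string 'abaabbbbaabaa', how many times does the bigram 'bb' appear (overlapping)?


Scanning 'abaabbbbaabaa' for bigram 'bb':
  Position 0: 'ab' -> no
  Position 1: 'ba' -> no
  Position 2: 'aa' -> no
  Position 3: 'ab' -> no
  Position 4: 'bb' -> MATCH
  Position 5: 'bb' -> MATCH
  Position 6: 'bb' -> MATCH
  Position 7: 'ba' -> no
  Position 8: 'aa' -> no
  Position 9: 'ab' -> no
  Position 10: 'ba' -> no
  Position 11: 'aa' -> no
Total matches: 3

3


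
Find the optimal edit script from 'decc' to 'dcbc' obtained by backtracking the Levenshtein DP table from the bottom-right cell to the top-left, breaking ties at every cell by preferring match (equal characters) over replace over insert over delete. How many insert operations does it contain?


Edit distance = 2. Backtracking from cell (4, 4) with preference match > replace > insert > delete,
then listing the resulting alignment 'decc' -> 'dcbc' left to right:
  Step 1: keep 'd'
  Step 2: replace e->c
  Step 3: replace c->b
  Step 4: keep 'c'
Total insertions: 0

0


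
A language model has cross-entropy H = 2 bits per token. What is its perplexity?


Perplexity formula: PP = 2^H
H = 2
PP = 2^2
Steps: 2^1 = 2, 2^2 = 4
PP = 4

4


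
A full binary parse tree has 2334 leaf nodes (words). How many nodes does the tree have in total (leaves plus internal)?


Leaf nodes (terminals): 2334
Internal nodes = n - 1 = 2334 - 1 = 2333
Total = leaves + internal = 2334 + 2333 = 4667

4667


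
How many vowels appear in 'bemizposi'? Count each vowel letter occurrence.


Scanning each character of 'bemizposi':
  Position 1: 'b' -> consonant (running count: 0)
  Position 2: 'e' -> vowel (running count: 1)
  Position 3: 'm' -> consonant (running count: 1)
  Position 4: 'i' -> vowel (running count: 2)
  Position 5: 'z' -> consonant (running count: 2)
  Position 6: 'p' -> consonant (running count: 2)
  Position 7: 'o' -> vowel (running count: 3)
  Position 8: 's' -> consonant (running count: 3)
  Position 9: 'i' -> vowel (running count: 4)
Total vowels: 4

4


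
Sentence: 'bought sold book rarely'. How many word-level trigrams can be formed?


Word trigrams from [4] words:
  Trigram 1: (bought sold book)
  Trigram 2: (sold book rarely)
Total word trigrams: 4 - 2 = 2

2


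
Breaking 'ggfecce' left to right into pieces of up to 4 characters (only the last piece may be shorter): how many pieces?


'ggfecce' has 7 characters.
Chunking with max size 4:
  Chunk 1: 'ggfe' (positions 0-3)
  Chunk 2: 'cce' (positions 4-6)
Total chunks: ceil(7 / 4) = 2

2


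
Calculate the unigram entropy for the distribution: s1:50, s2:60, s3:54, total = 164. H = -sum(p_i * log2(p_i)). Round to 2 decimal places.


Computing entropy H = -sum(p_i * log2(p_i)):
  s1: p = 50/164 = 0.3049, -p*log2(p) = 0.5225
  s2: p = 60/164 = 0.3659, -p*log2(p) = 0.5307
  s3: p = 54/164 = 0.3293, -p*log2(p) = 0.5277
H = sum of terms = 1.5809
Rounded to 2 decimals: 1.58

1.58


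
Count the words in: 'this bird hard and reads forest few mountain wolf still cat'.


Counting words by splitting on spaces:
  Word 1: 'this'
  Word 2: 'bird'
  Word 3: 'hard'
  Word 4: 'and'
  Word 5: 'reads'
  Word 6: 'forest'
  Word 7: 'few'
  Word 8: 'mountain'
  Word 9: 'wolf'
  Word 10: 'still'
  Word 11: 'cat'
Total words: 11

11


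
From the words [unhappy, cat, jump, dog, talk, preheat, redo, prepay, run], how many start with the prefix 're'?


Checking each word for prefix 're':
  'unhappy' -> no (count: 0)
  'cat' -> no (count: 0)
  'jump' -> no (count: 0)
  'dog' -> no (count: 0)
  'talk' -> no (count: 0)
  'preheat' -> no (count: 0)
  'redo' -> YES, starts with 're' (count: 1)
  'prepay' -> no (count: 1)
  'run' -> no (count: 1)
Total with prefix 're': 1

1


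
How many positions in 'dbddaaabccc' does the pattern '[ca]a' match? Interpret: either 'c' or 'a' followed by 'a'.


Pattern: [ca]a means either 'c' or 'a' followed by 'a'.
Scanning 'dbddaaabccc' position-by-position:
  Pos 0: window 'db' -> no
  Pos 1: window 'bd' -> no
  Pos 2: window 'dd' -> no
  Pos 3: window 'da' -> no
  Pos 4: window 'aa' -> MATCH
  Pos 5: window 'aa' -> MATCH
  Pos 6: window 'ab' -> no
  Pos 7: window 'bc' -> no
  Pos 8: window 'cc' -> no
  Pos 9: window 'cc' -> no
  Pos 10: window 'c' -> no
Total matches: 2

2


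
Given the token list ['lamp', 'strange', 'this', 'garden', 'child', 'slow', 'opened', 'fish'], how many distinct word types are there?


Listing all tokens and tracking unique types:
  Token 1: 'lamp' -> NEW (unique so far: 1)
  Token 2: 'strange' -> NEW (unique so far: 2)
  Token 3: 'this' -> NEW (unique so far: 3)
  Token 4: 'garden' -> NEW (unique so far: 4)
  Token 5: 'child' -> NEW (unique so far: 5)
  Token 6: 'slow' -> NEW (unique so far: 6)
  Token 7: 'opened' -> NEW (unique so far: 7)
  Token 8: 'fish' -> NEW (unique so far: 8)
Unique types: ('child', 'fish', 'garden', 'lamp', 'opened', 'slow', 'strange', 'this')
Vocabulary size: 8

8


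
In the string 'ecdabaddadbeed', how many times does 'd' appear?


Scanning 'ecdabaddadbeed' for 'd':
  Position 2: 'd' -> MATCH (count: 1)
  Position 6: 'd' -> MATCH (count: 2)
  Position 7: 'd' -> MATCH (count: 3)
  Position 9: 'd' -> MATCH (count: 4)
  Position 13: 'd' -> MATCH (count: 5)
Total occurrences of 'd': 5

5


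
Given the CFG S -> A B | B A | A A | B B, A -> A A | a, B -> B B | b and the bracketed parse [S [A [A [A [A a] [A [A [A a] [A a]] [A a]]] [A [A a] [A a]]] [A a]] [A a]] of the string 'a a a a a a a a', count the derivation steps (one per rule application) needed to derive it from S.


Every bracketed nonterminal node [X ...] in the tree is produced by exactly one rule application.
Reading the tree off as a leftmost derivation:
  Step 1: S  =>  A A   (applied S -> A A)
  Step 2: A A  =>  A A A   (applied A -> A A)
  Step 3: A A A  =>  A A A A   (applied A -> A A)
  Step 4: A A A A  =>  A A A A A   (applied A -> A A)
  Step 5: A A A A A  =>  a A A A A   (applied A -> a)
  Step 6: a A A A A  =>  a A A A A A   (applied A -> A A)
  Step 7: a A A A A A  =>  a A A A A A A   (applied A -> A A)
  Step 8: a A A A A A A  =>  a a A A A A A   (applied A -> a)
  Step 9: a a A A A A A  =>  a a a A A A A   (applied A -> a)
  Step 10: a a a A A A A  =>  a a a a A A A   (applied A -> a)
  Step 11: a a a a A A A  =>  a a a a A A A A   (applied A -> A A)
  Step 12: a a a a A A A A  =>  a a a a a A A A   (applied A -> a)
  Step 13: a a a a a A A A  =>  a a a a a a A A   (applied A -> a)
  Step 14: a a a a a a A A  =>  a a a a a a a A   (applied A -> a)
  Step 15: a a a a a a a A  =>  a a a a a a a a   (applied A -> a)
Final yield: a a a a a a a a
Total rewrite steps: 15

15


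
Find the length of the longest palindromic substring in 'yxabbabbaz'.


Scanning 'yxabbabbaz' for palindromic substrings.
Substring at positions 2-8: 'abbabba'.
Check: reverse('abbabba') = 'abbabba' -> palindrome confirmed.
Neighbouring characters ('x' / 'z') break symmetry, so it cannot extend further.
No longer palindromic substring exists; longest length = 7

7


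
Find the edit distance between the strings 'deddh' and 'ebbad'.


Building DP table for s1='deddh' (len 5) and s2='ebbad' (len 5):
       e  b  b  a  d
    0  1  2  3  4  5
  d 1  1  2  3  4  4
  e 2  1  2  3  4  5
  d 3  2  2  3  4  4
  d 4  3  3  3  4  4
  h 5  4  4  4  4  5
Edit distance = dp[5][5] = 5

5


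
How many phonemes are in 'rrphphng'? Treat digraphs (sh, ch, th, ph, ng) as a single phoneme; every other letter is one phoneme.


Parsing 'rrphphng' greedily, digraphs first:
  'r' -> consonant phoneme (phonemes so far: 1)
  'r' -> consonant phoneme (phonemes so far: 2)
  'ph' -> digraph (1 consonant phoneme) (phonemes so far: 3)
  'ph' -> digraph (1 consonant phoneme) (phonemes so far: 4)
  'ng' -> digraph (1 consonant phoneme) (phonemes so far: 5)
Total phonemes: 5

5


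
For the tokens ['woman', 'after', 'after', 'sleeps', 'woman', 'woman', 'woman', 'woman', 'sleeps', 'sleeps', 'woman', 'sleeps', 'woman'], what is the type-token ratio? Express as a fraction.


Tokens: 13
Unique types: ('after', 'sleeps', 'woman') = 3
TTR = 3/13
Already in lowest terms.

3/13


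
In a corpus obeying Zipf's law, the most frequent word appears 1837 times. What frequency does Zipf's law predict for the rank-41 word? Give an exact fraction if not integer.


Zipf's law: freq(rank) = f1 / rank
f1 = 1837, rank = 41
freq = 1837 / 41
GCD(1837, 41) = 1
Simplified: 1837/41

1837/41


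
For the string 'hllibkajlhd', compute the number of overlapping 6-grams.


String 'hllibkajlhd' has length L = 11.
Number of overlapping n-grams = L - n + 1
Substituting: 11 - 6 + 1 = 6

6


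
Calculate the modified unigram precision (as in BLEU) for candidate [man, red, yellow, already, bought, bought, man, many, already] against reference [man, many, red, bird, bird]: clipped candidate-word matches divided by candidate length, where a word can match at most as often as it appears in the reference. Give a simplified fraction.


Reference word counts: {'bird': 2, 'man': 1, 'many': 1, 'red': 1}
Checking each candidate word (with clipping):
  'man' -> in reference (ref count 1, used 1/1) -> match (matches: 1)
  'red' -> in reference (ref count 1, used 1/1) -> match (matches: 2)
  'yellow' -> not in reference -> no match (matches: 2)
  'already' -> not in reference -> no match (matches: 2)
  'bought' -> not in reference -> no match (matches: 2)
  'bought' -> not in reference -> no match (matches: 2)
  'man' -> ref count 1 already used up (1/1) -> clipped, no match (matches: 2)
  'many' -> in reference (ref count 1, used 1/1) -> match (matches: 3)
  'already' -> not in reference -> no match (matches: 3)
Clipped matches: 3, Candidate length: 9
Precision = 3/9 = 1/3

1/3


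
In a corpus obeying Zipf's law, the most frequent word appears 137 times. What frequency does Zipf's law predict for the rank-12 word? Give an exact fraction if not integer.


Zipf's law: freq(rank) = f1 / rank
f1 = 137, rank = 12
freq = 137 / 12
GCD(137, 12) = 1
Simplified: 137/12

137/12


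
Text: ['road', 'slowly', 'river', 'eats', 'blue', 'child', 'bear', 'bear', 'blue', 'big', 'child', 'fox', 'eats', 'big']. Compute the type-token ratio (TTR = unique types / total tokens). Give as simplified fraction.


Tokens: 14
Unique types: ('bear', 'big', 'blue', 'child', 'eats', 'fox', 'river', 'road', 'slowly') = 9
TTR = 9/14
Already in lowest terms.

9/14


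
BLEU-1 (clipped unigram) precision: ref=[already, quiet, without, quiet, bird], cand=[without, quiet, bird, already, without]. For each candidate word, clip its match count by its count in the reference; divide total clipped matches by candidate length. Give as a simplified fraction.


Reference word counts: {'already': 1, 'bird': 1, 'quiet': 2, 'without': 1}
Checking each candidate word (with clipping):
  'without' -> in reference (ref count 1, used 1/1) -> match (matches: 1)
  'quiet' -> in reference (ref count 2, used 1/2) -> match (matches: 2)
  'bird' -> in reference (ref count 1, used 1/1) -> match (matches: 3)
  'already' -> in reference (ref count 1, used 1/1) -> match (matches: 4)
  'without' -> ref count 1 already used up (1/1) -> clipped, no match (matches: 4)
Clipped matches: 4, Candidate length: 5
Precision = 4/5

4/5


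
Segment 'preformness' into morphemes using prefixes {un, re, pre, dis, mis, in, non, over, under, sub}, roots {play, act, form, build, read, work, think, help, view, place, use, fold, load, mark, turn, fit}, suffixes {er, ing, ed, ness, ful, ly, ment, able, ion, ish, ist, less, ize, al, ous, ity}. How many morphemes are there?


Segmenting 'preformness' against the inventory:
  'pre' -> prefix (morpheme 1)
  'form' -> root (morpheme 2)
  'ness' -> suffix (morpheme 3)
Total morphemes: 3

3


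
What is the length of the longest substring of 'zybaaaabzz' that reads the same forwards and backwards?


Scanning 'zybaaaabzz' for palindromic substrings.
Substring at positions 2-7: 'baaaab'.
Check: reverse('baaaab') = 'baaaab' -> palindrome confirmed.
Neighbouring characters ('y' / 'z') break symmetry, so it cannot extend further.
No longer palindromic substring exists; longest length = 6

6


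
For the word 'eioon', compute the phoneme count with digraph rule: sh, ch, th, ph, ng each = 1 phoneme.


Parsing 'eioon' greedily, digraphs first:
  'e' -> vowel phoneme (phonemes so far: 1)
  'i' -> vowel phoneme (phonemes so far: 2)
  'o' -> vowel phoneme (phonemes so far: 3)
  'o' -> vowel phoneme (phonemes so far: 4)
  'n' -> consonant phoneme (phonemes so far: 5)
Total phonemes: 5

5


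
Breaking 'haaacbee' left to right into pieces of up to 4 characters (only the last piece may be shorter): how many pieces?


'haaacbee' has 8 characters.
Chunking with max size 4:
  Chunk 1: 'haaa' (positions 0-3)
  Chunk 2: 'cbee' (positions 4-7)
Total chunks: ceil(8 / 4) = 2

2


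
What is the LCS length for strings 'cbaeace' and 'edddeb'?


DP table for LCS of 'cbaeace' and 'edddeb':
       e  d  d  d  e  b
    0  0  0  0  0  0  0
  c 0  0  0  0  0  0  0
  b 0  0  0  0  0  0  1
  a 0  0  0  0  0  0  1
  e 0  1  1  1  1  1  1
  a 0  1  1  1  1  1  1
  c 0  1  1  1  1  1  1
  e 0  1  1  1  1  2  2
LCS: 'ee'
LCS length = 2

2


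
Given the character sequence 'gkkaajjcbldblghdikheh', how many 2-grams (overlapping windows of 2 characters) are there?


String 'gkkaajjcbldblghdikheh' has length L = 21.
Number of overlapping n-grams = L - n + 1
Substituting: 21 - 2 + 1 = 20

20


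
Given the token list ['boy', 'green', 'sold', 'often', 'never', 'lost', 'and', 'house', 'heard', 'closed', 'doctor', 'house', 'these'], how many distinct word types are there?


Listing all tokens and tracking unique types:
  Token 1: 'boy' -> NEW (unique so far: 1)
  Token 2: 'green' -> NEW (unique so far: 2)
  Token 3: 'sold' -> NEW (unique so far: 3)
  Token 4: 'often' -> NEW (unique so far: 4)
  Token 5: 'never' -> NEW (unique so far: 5)
  Token 6: 'lost' -> NEW (unique so far: 6)
  Token 7: 'and' -> NEW (unique so far: 7)
  Token 8: 'house' -> NEW (unique so far: 8)
  Token 9: 'heard' -> NEW (unique so far: 9)
  Token 10: 'closed' -> NEW (unique so far: 10)
  Token 11: 'doctor' -> NEW (unique so far: 11)
  Token 12: 'house' -> duplicate (unique so far: 11)
  Token 13: 'these' -> NEW (unique so far: 12)
Unique types: ('and', 'boy', 'closed', 'doctor', 'green', 'heard', 'house', 'lost', 'never', 'often', 'sold', 'these')
Vocabulary size: 12

12


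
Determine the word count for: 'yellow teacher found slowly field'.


Counting words by splitting on spaces:
  Word 1: 'yellow'
  Word 2: 'teacher'
  Word 3: 'found'
  Word 4: 'slowly'
  Word 5: 'field'
Total words: 5

5


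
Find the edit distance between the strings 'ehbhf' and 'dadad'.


Building DP table for s1='ehbhf' (len 5) and s2='dadad' (len 5):
       d  a  d  a  d
    0  1  2  3  4  5
  e 1  1  2  3  4  5
  h 2  2  2  3  4  5
  b 3  3  3  3  4  5
  h 4  4  4  4  4  5
  f 5  5  5  5  5  5
Edit distance = dp[5][5] = 5

5


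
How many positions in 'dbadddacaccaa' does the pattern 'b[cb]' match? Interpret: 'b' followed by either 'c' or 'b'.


Pattern: b[cb] means 'b' followed by either 'c' or 'b'.
Scanning 'dbadddacaccaa' position-by-position:
  Pos 0: window 'db' -> no
  Pos 1: window 'ba' -> no
  Pos 2: window 'ad' -> no
  Pos 3: window 'dd' -> no
  Pos 4: window 'dd' -> no
  Pos 5: window 'da' -> no
  Pos 6: window 'ac' -> no
  Pos 7: window 'ca' -> no
  Pos 8: window 'ac' -> no
  Pos 9: window 'cc' -> no
  Pos 10: window 'ca' -> no
  Pos 11: window 'aa' -> no
  Pos 12: window 'a' -> no
Total matches: 0

0


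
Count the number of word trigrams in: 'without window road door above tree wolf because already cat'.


Word trigrams from [10] words:
  Trigram 1: (without window road)
  Trigram 2: (window road door)
  Trigram 3: (road door above)
  Trigram 4: (door above tree)
  Trigram 5: (above tree wolf)
  Trigram 6: (tree wolf because)
  Trigram 7: (wolf because already)
  Trigram 8: (because already cat)
Total word trigrams: 10 - 2 = 8

8


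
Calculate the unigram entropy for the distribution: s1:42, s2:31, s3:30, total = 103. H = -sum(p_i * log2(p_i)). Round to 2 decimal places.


Computing entropy H = -sum(p_i * log2(p_i)):
  s1: p = 42/103 = 0.4078, -p*log2(p) = 0.5277
  s2: p = 31/103 = 0.3010, -p*log2(p) = 0.5214
  s3: p = 30/103 = 0.2913, -p*log2(p) = 0.5183
H = sum of terms = 1.5674
Rounded to 2 decimals: 1.57

1.57


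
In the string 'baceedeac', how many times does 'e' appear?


Scanning 'baceedeac' for 'e':
  Position 3: 'e' -> MATCH (count: 1)
  Position 4: 'e' -> MATCH (count: 2)
  Position 6: 'e' -> MATCH (count: 3)
Total occurrences of 'e': 3

3


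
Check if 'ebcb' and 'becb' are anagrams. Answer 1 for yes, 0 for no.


Sort characters of 'ebcb': 'bbce'
Sort characters of 'becb': 'bbce'
Sorted forms match -> they ARE anagrams
Result: 1

1


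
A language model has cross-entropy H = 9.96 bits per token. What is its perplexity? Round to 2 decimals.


Perplexity formula: PP = 2^H
H = 9.96
PP = 2^9.96
Decompose: 2^9.96 = 2^9 * 2^0.96
2^9 = 512, 2^0.96 ~ 1.9453099
PP ~ 512 * 1.9453099 = 995.9986688
Rounded to 2 decimals: 996.00

996.00


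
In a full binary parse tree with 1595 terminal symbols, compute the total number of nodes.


Leaf nodes (terminals): 1595
Internal nodes = n - 1 = 1595 - 1 = 1594
Total = leaves + internal = 1595 + 1594 = 3189

3189


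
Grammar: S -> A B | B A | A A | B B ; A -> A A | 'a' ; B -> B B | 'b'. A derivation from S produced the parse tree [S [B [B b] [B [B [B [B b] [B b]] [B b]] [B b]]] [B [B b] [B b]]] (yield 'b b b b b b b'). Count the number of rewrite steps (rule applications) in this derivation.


Every bracketed nonterminal node [X ...] in the tree is produced by exactly one rule application.
Reading the tree off as a leftmost derivation:
  Step 1: S  =>  B B   (applied S -> B B)
  Step 2: B B  =>  B B B   (applied B -> B B)
  Step 3: B B B  =>  b B B   (applied B -> b)
  Step 4: b B B  =>  b B B B   (applied B -> B B)
  Step 5: b B B B  =>  b B B B B   (applied B -> B B)
  Step 6: b B B B B  =>  b B B B B B   (applied B -> B B)
  Step 7: b B B B B B  =>  b b B B B B   (applied B -> b)
  Step 8: b b B B B B  =>  b b b B B B   (applied B -> b)
  Step 9: b b b B B B  =>  b b b b B B   (applied B -> b)
  Step 10: b b b b B B  =>  b b b b b B   (applied B -> b)
  Step 11: b b b b b B  =>  b b b b b B B   (applied B -> B B)
  Step 12: b b b b b B B  =>  b b b b b b B   (applied B -> b)
  Step 13: b b b b b b B  =>  b b b b b b b   (applied B -> b)
Final yield: b b b b b b b
Total rewrite steps: 13

13


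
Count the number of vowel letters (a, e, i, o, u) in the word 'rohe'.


Scanning each character of 'rohe':
  Position 1: 'r' -> consonant (running count: 0)
  Position 2: 'o' -> vowel (running count: 1)
  Position 3: 'h' -> consonant (running count: 1)
  Position 4: 'e' -> vowel (running count: 2)
Total vowels: 2

2


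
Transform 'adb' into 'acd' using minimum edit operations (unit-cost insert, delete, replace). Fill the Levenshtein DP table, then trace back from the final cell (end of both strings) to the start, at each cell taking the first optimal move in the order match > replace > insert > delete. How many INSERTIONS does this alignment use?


Edit distance = 2. Backtracking from cell (3, 3) with preference match > replace > insert > delete,
then listing the resulting alignment 'adb' -> 'acd' left to right:
  Step 1: keep 'a'
  Step 2: replace d->c
  Step 3: replace b->d
Total insertions: 0

0


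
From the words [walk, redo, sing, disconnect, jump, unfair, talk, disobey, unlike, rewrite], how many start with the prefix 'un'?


Checking each word for prefix 'un':
  'walk' -> no (count: 0)
  'redo' -> no (count: 0)
  'sing' -> no (count: 0)
  'disconnect' -> no (count: 0)
  'jump' -> no (count: 0)
  'unfair' -> YES, starts with 'un' (count: 1)
  'talk' -> no (count: 1)
  'disobey' -> no (count: 1)
  'unlike' -> YES, starts with 'un' (count: 2)
  'rewrite' -> no (count: 2)
Total with prefix 'un': 2

2
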